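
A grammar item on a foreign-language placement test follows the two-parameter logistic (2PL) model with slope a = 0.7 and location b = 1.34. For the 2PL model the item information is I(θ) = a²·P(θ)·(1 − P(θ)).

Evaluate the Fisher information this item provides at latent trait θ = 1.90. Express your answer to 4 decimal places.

P = 1/(1+e^{-0.3920}) = 0.5968
P(1−P) = 0.5968 × 0.4032 = 0.2406
I = a² × P(1−P) = 0.7² × 0.2406 = 0.11791

0.1179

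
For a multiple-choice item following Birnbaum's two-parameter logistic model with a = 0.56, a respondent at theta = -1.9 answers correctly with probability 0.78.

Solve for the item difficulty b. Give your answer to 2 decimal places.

P(theta) = 1 / (1 + exp(−a(theta − b)))
logit(0.78) = ln(0.78/0.22) = 1.2657
b = theta − logit/(a) = -1.9 − 1.2657/0.5600 = -4.1601

-4.16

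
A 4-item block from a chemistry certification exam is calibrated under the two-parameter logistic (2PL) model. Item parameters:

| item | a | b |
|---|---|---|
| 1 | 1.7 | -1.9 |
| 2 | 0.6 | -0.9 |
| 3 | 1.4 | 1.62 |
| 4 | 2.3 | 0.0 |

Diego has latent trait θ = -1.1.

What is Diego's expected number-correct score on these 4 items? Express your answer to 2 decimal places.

P(θ) = 1 / (1 + exp(−a(θ − b)))
P_1 = 1/(1+e^{-1.3600}) = 0.7958
P_2 = 1/(1+e^{0.1200}) = 0.4700
P_3 = 1/(1+e^{3.8080}) = 0.0217
P_4 = 1/(1+e^{2.5300}) = 0.0738
E[score] = 0.7958 + 0.4700 + 0.0217 + 0.0738 = 1.3613

1.36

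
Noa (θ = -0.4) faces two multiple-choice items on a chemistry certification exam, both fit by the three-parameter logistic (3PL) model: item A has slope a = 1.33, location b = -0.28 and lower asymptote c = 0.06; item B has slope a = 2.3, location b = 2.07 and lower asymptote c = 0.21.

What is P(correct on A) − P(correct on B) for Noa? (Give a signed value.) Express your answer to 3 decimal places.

P(θ) = c + (1 − c) · 1 / (1 + exp(−a(θ − b)))
P_A = 0.4926
P_B = 0.2127
P_A − P_B = 0.2799

0.280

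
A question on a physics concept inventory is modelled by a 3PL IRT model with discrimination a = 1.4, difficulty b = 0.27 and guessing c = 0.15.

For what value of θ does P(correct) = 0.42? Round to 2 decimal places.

-0.28

P(θ) = c + (1 − c) · 1 / (1 + exp(−a(θ − b)))
Remove guessing floor: (0.42 − 0.15)/(1 − 0.15) = 0.3176
logit = ln(0.3176/0.6824) = -0.7646
θ = b + logit/(a) = 0.27 + (-0.7646)/1.4000 = -0.2761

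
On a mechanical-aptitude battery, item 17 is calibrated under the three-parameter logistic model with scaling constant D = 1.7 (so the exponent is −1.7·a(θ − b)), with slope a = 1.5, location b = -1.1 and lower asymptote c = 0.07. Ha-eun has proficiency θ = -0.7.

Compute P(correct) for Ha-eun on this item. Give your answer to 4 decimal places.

0.7535

P(θ) = c + (1 − c) · 1 / (1 + exp(−D·a(θ − b)))
Exponent: 1.7 × 1.5 × (-0.7 − (-1.1)) = 1.0200
1/(1 + e^{-1.0200}) = 0.7350
P = 0.07 + 0.93 × 0.7350 = 0.7535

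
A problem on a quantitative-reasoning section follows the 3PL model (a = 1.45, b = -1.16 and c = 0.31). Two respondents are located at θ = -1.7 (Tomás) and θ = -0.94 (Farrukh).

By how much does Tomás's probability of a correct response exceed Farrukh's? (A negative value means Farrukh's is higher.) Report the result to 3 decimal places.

-0.183

P(θ) = c + (1 − c) · 1 / (1 + exp(−a(θ − b)))
P(Tomás) = 0.5264  [exponent -0.7830]
P(Farrukh) = 0.7096  [exponent 0.3190]
Difference = 0.5264 − 0.7096 = -0.1831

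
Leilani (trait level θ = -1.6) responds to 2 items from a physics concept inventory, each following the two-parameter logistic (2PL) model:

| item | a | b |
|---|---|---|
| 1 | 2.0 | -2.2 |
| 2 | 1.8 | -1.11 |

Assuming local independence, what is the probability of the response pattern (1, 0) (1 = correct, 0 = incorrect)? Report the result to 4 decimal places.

P(θ) = 1 / (1 + exp(−a(θ − b)))
P_1 = 1/(1+e^{-1.2000}) = 0.7685
P_2 = 1/(1+e^{0.8820}) = 0.2928
L = P_1 × (1−P_2) = 0.7685 × 0.7072 = 0.54353

0.5435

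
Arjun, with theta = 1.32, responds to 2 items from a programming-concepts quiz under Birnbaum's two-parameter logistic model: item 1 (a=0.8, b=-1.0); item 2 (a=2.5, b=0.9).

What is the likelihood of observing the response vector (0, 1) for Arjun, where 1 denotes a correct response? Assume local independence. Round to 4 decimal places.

P(theta) = 1 / (1 + exp(−a(theta − b)))
P_1 = 1/(1+e^{-1.8560}) = 0.8648
P_2 = 1/(1+e^{-1.0500}) = 0.7408
L = (1−P_1) × P_2 = 0.1352 × 0.7408 = 0.10013

0.1001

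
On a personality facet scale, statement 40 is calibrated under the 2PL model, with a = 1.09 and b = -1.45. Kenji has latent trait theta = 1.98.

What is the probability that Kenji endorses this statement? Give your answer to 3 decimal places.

P(theta) = 1 / (1 + exp(−a(theta − b)))
Exponent: 1.09 × (1.98 − (-1.45)) = 3.7387
1/(1 + e^{-3.7387}) = 0.9768

0.977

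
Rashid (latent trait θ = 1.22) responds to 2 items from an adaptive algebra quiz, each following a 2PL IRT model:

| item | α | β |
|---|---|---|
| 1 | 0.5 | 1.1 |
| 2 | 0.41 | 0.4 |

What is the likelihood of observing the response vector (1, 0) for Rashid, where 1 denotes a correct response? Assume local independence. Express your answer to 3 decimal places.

0.215

P(θ) = 1 / (1 + exp(−α(θ − β)))
P_1 = 1/(1+e^{-0.0600}) = 0.5150
P_2 = 1/(1+e^{-0.3362}) = 0.5833
L = P_1 × (1−P_2) = 0.5150 × 0.4167 = 0.21462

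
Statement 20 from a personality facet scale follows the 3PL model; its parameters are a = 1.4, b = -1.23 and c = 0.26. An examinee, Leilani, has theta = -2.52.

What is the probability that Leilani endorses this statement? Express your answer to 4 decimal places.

P(theta) = c + (1 − c) · 1 / (1 + exp(−a(theta − b)))
Exponent: 1.4 × (-2.52 − (-1.23)) = -1.8060
1/(1 + e^{1.8060}) = 0.1411
P = 0.26 + 0.74 × 0.1411 = 0.3644

0.3644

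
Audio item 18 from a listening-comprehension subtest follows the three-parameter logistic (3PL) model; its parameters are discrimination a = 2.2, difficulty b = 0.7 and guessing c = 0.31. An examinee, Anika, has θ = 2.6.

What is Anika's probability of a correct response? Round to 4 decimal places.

P(θ) = c + (1 − c) · 1 / (1 + exp(−a(θ − b)))
Exponent: 2.2 × (2.6 − 0.7) = 4.1800
1/(1 + e^{-4.1800}) = 0.9849
P = 0.31 + 0.69 × 0.9849 = 0.9896

0.9896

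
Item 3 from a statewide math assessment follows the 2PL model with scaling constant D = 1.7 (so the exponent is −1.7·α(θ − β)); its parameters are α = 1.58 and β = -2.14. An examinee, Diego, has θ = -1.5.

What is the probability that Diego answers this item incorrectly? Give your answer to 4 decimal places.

0.1520

P(θ) = 1 / (1 + exp(−D·α(θ − β)))
Exponent: 1.7 × 1.58 × (-1.5 − (-2.14)) = 1.7190
1/(1 + e^{-1.7190}) = 0.8480
P = 0.8480
P(incorrect) = 1 − 0.8480 = 0.1520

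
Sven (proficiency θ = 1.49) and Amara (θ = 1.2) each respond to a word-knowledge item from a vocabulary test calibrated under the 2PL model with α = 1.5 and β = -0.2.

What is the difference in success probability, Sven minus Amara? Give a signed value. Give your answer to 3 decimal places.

P(θ) = 1 / (1 + exp(−α(θ − β)))
P(Sven) = 0.9266  [exponent 2.5350]
P(Amara) = 0.8909  [exponent 2.1000]
Difference = 0.9266 − 0.8909 = 0.0357

0.036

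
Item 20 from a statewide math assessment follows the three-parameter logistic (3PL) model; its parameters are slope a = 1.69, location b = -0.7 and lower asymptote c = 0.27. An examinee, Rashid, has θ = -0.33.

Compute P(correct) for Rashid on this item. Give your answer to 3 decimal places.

P(θ) = c + (1 − c) · 1 / (1 + exp(−a(θ − b)))
Exponent: 1.69 × (-0.33 − (-0.7)) = 0.6253
1/(1 + e^{-0.6253}) = 0.6514
P = 0.27 + 0.73 × 0.6514 = 0.7455

0.746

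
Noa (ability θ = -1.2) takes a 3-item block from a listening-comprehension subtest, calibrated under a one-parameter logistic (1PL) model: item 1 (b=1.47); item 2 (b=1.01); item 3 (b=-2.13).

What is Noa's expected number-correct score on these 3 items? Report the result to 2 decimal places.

P(θ) = 1 / (1 + exp(−(θ − b)))
P_1 = 1/(1+e^{2.6700}) = 0.0648
P_2 = 1/(1+e^{2.2100}) = 0.0989
P_3 = 1/(1+e^{-0.9300}) = 0.7171
E[score] = 0.0648 + 0.0989 + 0.7171 = 0.8807

0.88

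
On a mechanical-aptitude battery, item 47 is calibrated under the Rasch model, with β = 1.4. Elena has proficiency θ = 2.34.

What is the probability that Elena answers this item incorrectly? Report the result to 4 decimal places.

P(θ) = 1 / (1 + exp(−(θ − β)))
Exponent: (2.34 − 1.4) = 0.9400
1/(1 + e^{-0.9400}) = 0.7191
P = 0.7191
P(incorrect) = 1 − 0.7191 = 0.2809

0.2809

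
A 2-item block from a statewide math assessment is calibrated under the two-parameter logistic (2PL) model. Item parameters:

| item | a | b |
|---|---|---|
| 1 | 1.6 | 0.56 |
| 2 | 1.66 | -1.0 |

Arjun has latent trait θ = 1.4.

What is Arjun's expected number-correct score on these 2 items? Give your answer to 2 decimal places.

P(θ) = 1 / (1 + exp(−a(θ − b)))
P_1 = 1/(1+e^{-1.3440}) = 0.7931
P_2 = 1/(1+e^{-3.9840}) = 0.9817
E[score] = 0.7931 + 0.9817 = 1.7749

1.77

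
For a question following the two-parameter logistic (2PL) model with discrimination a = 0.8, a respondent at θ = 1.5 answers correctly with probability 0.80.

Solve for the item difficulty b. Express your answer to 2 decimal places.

-0.23

P(θ) = 1 / (1 + exp(−a(θ − b)))
logit(0.80) = ln(0.80/0.20) = 1.3863
b = θ − logit/(a) = 1.5 − 1.3863/0.8000 = -0.2329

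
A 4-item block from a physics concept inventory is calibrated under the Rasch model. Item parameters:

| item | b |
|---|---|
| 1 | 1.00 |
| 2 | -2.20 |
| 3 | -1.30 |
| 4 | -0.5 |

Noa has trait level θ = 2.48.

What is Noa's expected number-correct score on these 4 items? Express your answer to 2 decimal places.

P(θ) = 1 / (1 + exp(−(θ − b)))
P_1 = 1/(1+e^{-1.4800}) = 0.8146
P_2 = 1/(1+e^{-4.6800}) = 0.9908
P_3 = 1/(1+e^{-3.7800}) = 0.9777
P_4 = 1/(1+e^{-2.9800}) = 0.9517
E[score] = 0.8146 + 0.9908 + 0.9777 + 0.9517 = 3.7347

3.73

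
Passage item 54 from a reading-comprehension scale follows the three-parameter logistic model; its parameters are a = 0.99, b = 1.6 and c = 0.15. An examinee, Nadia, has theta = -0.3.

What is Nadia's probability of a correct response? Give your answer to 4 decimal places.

0.2624

P(theta) = c + (1 − c) · 1 / (1 + exp(−a(theta − b)))
Exponent: 0.99 × (-0.3 − 1.6) = -1.8810
1/(1 + e^{1.8810}) = 0.1323
P = 0.15 + 0.85 × 0.1323 = 0.2624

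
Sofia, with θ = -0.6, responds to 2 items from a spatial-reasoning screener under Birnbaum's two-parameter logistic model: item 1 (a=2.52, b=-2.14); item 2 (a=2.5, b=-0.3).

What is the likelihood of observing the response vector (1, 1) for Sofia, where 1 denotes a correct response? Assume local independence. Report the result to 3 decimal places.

0.314

P(θ) = 1 / (1 + exp(−a(θ − b)))
P_1 = 1/(1+e^{-3.8808}) = 0.9798
P_2 = 1/(1+e^{0.7500}) = 0.3208
L = P_1 × P_2 = 0.9798 × 0.3208 = 0.31434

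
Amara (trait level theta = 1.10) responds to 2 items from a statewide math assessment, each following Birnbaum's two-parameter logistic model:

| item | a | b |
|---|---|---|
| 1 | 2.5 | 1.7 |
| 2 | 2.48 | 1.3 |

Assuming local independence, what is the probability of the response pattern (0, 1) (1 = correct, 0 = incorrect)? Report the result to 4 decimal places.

0.3094

P(theta) = 1 / (1 + exp(−a(theta − b)))
P_1 = 1/(1+e^{1.5000}) = 0.1824
P_2 = 1/(1+e^{0.4960}) = 0.3785
L = (1−P_1) × P_2 = 0.8176 × 0.3785 = 0.30944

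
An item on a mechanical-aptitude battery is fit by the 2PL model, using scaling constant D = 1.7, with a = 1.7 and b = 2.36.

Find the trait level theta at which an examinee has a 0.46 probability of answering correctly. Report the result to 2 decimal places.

2.30

P(theta) = 1 / (1 + exp(−D·a(theta − b)))
logit = ln(0.4600/0.5400) = -0.1603
theta = b + logit/(1.7·a) = 2.36 + (-0.1603)/2.8900 = 2.3045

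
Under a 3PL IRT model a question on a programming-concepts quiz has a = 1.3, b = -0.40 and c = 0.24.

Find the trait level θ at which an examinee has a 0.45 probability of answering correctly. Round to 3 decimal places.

P(θ) = c + (1 − c) · 1 / (1 + exp(−a(θ − b)))
Remove guessing floor: (0.45 − 0.24)/(1 − 0.24) = 0.2763
logit = ln(0.2763/0.7237) = -0.9628
θ = b + logit/(a) = -0.40 + (-0.9628)/1.3000 = -1.1406

-1.141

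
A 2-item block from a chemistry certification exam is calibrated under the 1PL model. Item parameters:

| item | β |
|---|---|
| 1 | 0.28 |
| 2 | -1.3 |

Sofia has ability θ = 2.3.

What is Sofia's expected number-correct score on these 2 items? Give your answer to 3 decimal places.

P(θ) = 1 / (1 + exp(−(θ − β)))
P_1 = 1/(1+e^{-2.0200}) = 0.8829
P_2 = 1/(1+e^{-3.6000}) = 0.9734
E[score] = 0.8829 + 0.9734 = 1.8563

1.856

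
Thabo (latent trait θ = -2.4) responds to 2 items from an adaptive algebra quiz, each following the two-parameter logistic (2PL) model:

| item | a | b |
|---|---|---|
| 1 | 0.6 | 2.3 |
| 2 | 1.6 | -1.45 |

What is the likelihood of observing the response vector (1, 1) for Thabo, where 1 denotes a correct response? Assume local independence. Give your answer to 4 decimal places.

P(θ) = 1 / (1 + exp(−a(θ − b)))
P_1 = 1/(1+e^{2.8200}) = 0.0563
P_2 = 1/(1+e^{1.5200}) = 0.1795
L = P_1 × P_2 = 0.0563 × 0.1795 = 0.01010

0.0101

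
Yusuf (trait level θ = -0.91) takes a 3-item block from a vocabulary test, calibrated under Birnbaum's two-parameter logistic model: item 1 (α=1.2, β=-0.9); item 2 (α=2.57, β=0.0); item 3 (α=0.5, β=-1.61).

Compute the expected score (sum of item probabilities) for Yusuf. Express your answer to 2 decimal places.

P(θ) = 1 / (1 + exp(−α(θ − β)))
P_1 = 1/(1+e^{0.0120}) = 0.4970
P_2 = 1/(1+e^{2.3387}) = 0.0880
P_3 = 1/(1+e^{-0.3500}) = 0.5866
E[score] = 0.4970 + 0.0880 + 0.5866 = 1.1716

1.17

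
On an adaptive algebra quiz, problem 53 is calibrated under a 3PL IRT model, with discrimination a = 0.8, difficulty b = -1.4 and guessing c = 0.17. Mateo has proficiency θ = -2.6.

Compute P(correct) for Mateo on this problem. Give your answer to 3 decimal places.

0.400

P(θ) = c + (1 − c) · 1 / (1 + exp(−a(θ − b)))
Exponent: 0.8 × (-2.6 − (-1.4)) = -0.9600
1/(1 + e^{0.9600}) = 0.2769
P = 0.17 + 0.83 × 0.2769 = 0.3998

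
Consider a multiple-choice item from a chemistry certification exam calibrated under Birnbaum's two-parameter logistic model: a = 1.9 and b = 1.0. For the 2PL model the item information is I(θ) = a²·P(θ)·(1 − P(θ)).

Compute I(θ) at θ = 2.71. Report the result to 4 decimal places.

0.1298

P = 1/(1+e^{-3.2490}) = 0.9626
P(1−P) = 0.9626 × 0.0374 = 0.0360
I = a² × P(1−P) = 1.9² × 0.0360 = 0.12984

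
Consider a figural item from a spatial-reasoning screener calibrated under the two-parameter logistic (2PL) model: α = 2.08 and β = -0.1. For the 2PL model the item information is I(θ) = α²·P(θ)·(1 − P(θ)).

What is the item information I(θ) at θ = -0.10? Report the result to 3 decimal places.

P = 1/(1+e^{0.0000}) = 0.5000
P(1−P) = 0.5000 × 0.5000 = 0.2500
I = α² × P(1−P) = 2.08² × 0.2500 = 1.08160

1.082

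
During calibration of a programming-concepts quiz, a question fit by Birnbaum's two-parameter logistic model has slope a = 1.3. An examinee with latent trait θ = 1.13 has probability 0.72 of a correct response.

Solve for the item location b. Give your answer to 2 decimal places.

0.40

P(θ) = 1 / (1 + exp(−a(θ − b)))
logit(0.72) = ln(0.72/0.28) = 0.9445
b = θ − logit/(a) = 1.13 − 0.9445/1.3000 = 0.4035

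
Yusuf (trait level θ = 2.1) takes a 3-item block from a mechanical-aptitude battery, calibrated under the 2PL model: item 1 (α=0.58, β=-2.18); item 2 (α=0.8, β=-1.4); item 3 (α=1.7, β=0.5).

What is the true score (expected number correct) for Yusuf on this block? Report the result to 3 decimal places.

P(θ) = 1 / (1 + exp(−α(θ − β)))
P_1 = 1/(1+e^{-2.4824}) = 0.9229
P_2 = 1/(1+e^{-2.8000}) = 0.9427
P_3 = 1/(1+e^{-2.7200}) = 0.9382
E[score] = 0.9229 + 0.9427 + 0.9382 = 2.8038

2.804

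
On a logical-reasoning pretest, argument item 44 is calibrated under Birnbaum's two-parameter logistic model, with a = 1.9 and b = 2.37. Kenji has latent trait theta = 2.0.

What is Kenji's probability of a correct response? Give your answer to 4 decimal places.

0.3311

P(theta) = 1 / (1 + exp(−a(theta − b)))
Exponent: 1.9 × (2.0 − 2.37) = -0.7030
1/(1 + e^{0.7030}) = 0.3311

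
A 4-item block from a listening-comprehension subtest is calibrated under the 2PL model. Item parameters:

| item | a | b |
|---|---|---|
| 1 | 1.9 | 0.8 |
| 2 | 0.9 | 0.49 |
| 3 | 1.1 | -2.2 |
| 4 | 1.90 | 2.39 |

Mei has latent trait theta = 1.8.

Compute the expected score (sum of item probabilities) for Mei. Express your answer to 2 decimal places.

P(theta) = 1 / (1 + exp(−a(theta − b)))
P_1 = 1/(1+e^{-1.9000}) = 0.8699
P_2 = 1/(1+e^{-1.1790}) = 0.7648
P_3 = 1/(1+e^{-4.4000}) = 0.9879
P_4 = 1/(1+e^{1.1210}) = 0.2458
E[score] = 0.8699 + 0.7648 + 0.9879 + 0.2458 = 2.8684

2.87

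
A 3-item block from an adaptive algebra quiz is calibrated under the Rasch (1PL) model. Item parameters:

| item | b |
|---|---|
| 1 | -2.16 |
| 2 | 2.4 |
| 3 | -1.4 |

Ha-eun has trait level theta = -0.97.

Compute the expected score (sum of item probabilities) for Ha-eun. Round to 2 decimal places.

P(theta) = 1 / (1 + exp(−(theta − b)))
P_1 = 1/(1+e^{-1.1900}) = 0.7667
P_2 = 1/(1+e^{3.3700}) = 0.0332
P_3 = 1/(1+e^{-0.4300}) = 0.6059
E[score] = 0.7667 + 0.0332 + 0.6059 = 1.4059

1.41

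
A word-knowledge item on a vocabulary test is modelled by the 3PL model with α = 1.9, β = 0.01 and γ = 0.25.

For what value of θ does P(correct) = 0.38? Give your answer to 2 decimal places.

P(θ) = γ + (1 − γ) · 1 / (1 + exp(−α(θ − β)))
Remove guessing floor: (0.38 − 0.25)/(1 − 0.25) = 0.1733
logit = ln(0.1733/0.8267) = -1.5622
θ = β + logit/(α) = 0.01 + (-1.5622)/1.9000 = -0.8122

-0.81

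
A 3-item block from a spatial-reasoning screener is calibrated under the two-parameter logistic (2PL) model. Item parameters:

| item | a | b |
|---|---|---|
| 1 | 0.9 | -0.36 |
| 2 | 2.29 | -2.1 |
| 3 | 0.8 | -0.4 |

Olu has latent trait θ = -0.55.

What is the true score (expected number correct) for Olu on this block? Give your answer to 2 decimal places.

1.90

P(θ) = 1 / (1 + exp(−a(θ − b)))
P_1 = 1/(1+e^{0.1710}) = 0.4574
P_2 = 1/(1+e^{-3.5495}) = 0.9721
P_3 = 1/(1+e^{0.1200}) = 0.4700
E[score] = 0.4574 + 0.9721 + 0.4700 = 1.8995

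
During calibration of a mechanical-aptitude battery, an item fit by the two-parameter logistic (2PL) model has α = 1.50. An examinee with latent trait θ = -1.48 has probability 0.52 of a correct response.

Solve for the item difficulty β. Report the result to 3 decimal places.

-1.533

P(θ) = 1 / (1 + exp(−α(θ − β)))
logit(0.52) = ln(0.52/0.48) = 0.0800
β = θ − logit/(α) = -1.48 − 0.0800/1.5000 = -1.5334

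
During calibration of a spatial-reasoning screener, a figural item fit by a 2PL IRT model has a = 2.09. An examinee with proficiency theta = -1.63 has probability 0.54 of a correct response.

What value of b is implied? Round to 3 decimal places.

P(theta) = 1 / (1 + exp(−a(theta − b)))
logit(0.54) = ln(0.54/0.46) = 0.1603
b = theta − logit/(a) = -1.63 − 0.1603/2.0900 = -1.7067

-1.707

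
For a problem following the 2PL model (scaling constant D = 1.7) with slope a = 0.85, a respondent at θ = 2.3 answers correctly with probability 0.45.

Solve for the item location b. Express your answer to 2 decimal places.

2.44

P(θ) = 1 / (1 + exp(−D·a(θ − b)))
logit(0.45) = ln(0.45/0.55) = -0.2007
b = θ − logit/(1.7·a) = 2.3 − (-0.2007)/1.4450 = 2.4389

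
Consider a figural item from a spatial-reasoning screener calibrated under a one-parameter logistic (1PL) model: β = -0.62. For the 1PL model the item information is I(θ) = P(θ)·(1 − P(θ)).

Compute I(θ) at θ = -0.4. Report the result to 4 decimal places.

0.2470

P = 1/(1+e^{-0.2200}) = 0.5548
P(1−P) = 0.5548 × 0.4452 = 0.2470
I = P(1−P) = 0.24700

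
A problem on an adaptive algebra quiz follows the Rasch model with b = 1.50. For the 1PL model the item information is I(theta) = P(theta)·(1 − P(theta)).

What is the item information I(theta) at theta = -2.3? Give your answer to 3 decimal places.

P = 1/(1+e^{3.8000}) = 0.0219
P(1−P) = 0.0219 × 0.9781 = 0.0214
I = P(1−P) = 0.02140

0.021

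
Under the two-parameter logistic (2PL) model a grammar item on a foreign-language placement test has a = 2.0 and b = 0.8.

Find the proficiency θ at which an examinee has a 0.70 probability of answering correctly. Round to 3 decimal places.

P(θ) = 1 / (1 + exp(−a(θ − b)))
logit = ln(0.7000/0.3000) = 0.8473
θ = b + logit/(a) = 0.8 + 0.8473/2.0000 = 1.2236

1.224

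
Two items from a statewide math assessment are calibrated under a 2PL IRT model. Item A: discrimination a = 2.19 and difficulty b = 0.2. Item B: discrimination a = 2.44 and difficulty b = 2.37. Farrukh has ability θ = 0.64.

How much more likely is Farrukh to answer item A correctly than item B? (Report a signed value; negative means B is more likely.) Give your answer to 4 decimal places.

0.7094

P(θ) = 1 / (1 + exp(−a(θ − b)))
P_A = 0.7238
P_B = 0.0145
P_A − P_B = 0.7094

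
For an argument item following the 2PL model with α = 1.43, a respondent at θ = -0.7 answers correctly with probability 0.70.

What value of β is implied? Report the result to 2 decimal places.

P(θ) = 1 / (1 + exp(−α(θ − β)))
logit(0.70) = ln(0.70/0.30) = 0.8473
β = θ − logit/(α) = -0.7 − 0.8473/1.4300 = -1.2925

-1.29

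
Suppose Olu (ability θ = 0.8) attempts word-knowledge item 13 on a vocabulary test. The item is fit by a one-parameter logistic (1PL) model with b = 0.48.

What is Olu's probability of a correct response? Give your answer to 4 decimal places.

P(θ) = 1 / (1 + exp(−(θ − b)))
Exponent: (0.8 − 0.48) = 0.3200
1/(1 + e^{-0.3200}) = 0.5793
P = 0.5793

0.5793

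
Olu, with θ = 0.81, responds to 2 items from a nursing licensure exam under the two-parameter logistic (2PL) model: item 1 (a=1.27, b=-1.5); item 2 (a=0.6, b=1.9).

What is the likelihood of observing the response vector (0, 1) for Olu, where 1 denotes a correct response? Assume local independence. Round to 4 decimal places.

P(θ) = 1 / (1 + exp(−a(θ − b)))
P_1 = 1/(1+e^{-2.9337}) = 0.9495
P_2 = 1/(1+e^{0.6540}) = 0.3421
L = (1−P_1) × P_2 = 0.0505 × 0.3421 = 0.01728

0.0173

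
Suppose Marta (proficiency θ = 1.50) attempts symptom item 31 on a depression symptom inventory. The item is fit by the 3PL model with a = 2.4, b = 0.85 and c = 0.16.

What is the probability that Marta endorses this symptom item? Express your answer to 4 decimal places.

0.8541

P(θ) = c + (1 − c) · 1 / (1 + exp(−a(θ − b)))
Exponent: 2.4 × (1.50 − 0.85) = 1.5600
1/(1 + e^{-1.5600}) = 0.8264
P = 0.16 + 0.84 × 0.8264 = 0.8541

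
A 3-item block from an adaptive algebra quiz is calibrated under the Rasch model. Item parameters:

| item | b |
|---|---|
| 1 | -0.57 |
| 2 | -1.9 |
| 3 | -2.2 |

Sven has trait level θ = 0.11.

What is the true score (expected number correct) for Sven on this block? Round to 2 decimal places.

P(θ) = 1 / (1 + exp(−(θ − b)))
P_1 = 1/(1+e^{-0.6800}) = 0.6637
P_2 = 1/(1+e^{-2.0100}) = 0.8818
P_3 = 1/(1+e^{-2.3100}) = 0.9097
E[score] = 0.6637 + 0.8818 + 0.9097 = 2.4553

2.46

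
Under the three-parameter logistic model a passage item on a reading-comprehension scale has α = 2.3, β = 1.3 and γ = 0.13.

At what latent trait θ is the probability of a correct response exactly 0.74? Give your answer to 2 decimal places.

P(θ) = γ + (1 − γ) · 1 / (1 + exp(−α(θ − β)))
Remove guessing floor: (0.74 − 0.13)/(1 − 0.13) = 0.7011
logit = ln(0.7011/0.2989) = 0.8528
θ = β + logit/(α) = 1.3 + 0.8528/2.3000 = 1.6708

1.67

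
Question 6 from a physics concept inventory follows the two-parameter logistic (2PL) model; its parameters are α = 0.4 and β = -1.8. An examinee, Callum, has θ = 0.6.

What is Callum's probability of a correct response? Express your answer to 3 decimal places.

0.723

P(θ) = 1 / (1 + exp(−α(θ − β)))
Exponent: 0.4 × (0.6 − (-1.8)) = 0.9600
1/(1 + e^{-0.9600}) = 0.7231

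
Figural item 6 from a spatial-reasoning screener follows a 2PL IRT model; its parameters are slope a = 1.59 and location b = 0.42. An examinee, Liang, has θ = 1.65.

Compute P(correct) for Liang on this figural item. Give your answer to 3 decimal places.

P(θ) = 1 / (1 + exp(−a(θ − b)))
Exponent: 1.59 × (1.65 − 0.42) = 1.9557
1/(1 + e^{-1.9557}) = 0.8761

0.876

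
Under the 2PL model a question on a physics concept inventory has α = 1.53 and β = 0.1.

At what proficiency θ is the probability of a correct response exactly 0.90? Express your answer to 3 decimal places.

1.536

P(θ) = 1 / (1 + exp(−α(θ − β)))
logit = ln(0.9000/0.1000) = 2.1972
θ = β + logit/(α) = 0.1 + 2.1972/1.5300 = 1.5361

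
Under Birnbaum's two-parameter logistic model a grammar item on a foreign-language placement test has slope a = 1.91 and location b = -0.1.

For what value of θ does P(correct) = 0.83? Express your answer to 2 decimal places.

0.73

P(θ) = 1 / (1 + exp(−a(θ − b)))
logit = ln(0.8300/0.1700) = 1.5856
θ = b + logit/(a) = -0.1 + 1.5856/1.9100 = 0.7302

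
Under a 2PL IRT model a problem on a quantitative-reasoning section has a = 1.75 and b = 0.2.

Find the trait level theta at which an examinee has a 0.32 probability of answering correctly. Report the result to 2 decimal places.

-0.23

P(theta) = 1 / (1 + exp(−a(theta − b)))
logit = ln(0.3200/0.6800) = -0.7538
theta = b + logit/(a) = 0.2 + (-0.7538)/1.7500 = -0.2307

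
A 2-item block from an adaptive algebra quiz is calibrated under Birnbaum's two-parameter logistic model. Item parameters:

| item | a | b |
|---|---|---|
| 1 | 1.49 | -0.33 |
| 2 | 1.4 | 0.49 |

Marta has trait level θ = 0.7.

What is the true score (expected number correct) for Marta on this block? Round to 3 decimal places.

P(θ) = 1 / (1 + exp(−a(θ − b)))
P_1 = 1/(1+e^{-1.5347}) = 0.8227
P_2 = 1/(1+e^{-0.2940}) = 0.5730
E[score] = 0.8227 + 0.5730 = 1.3957

1.396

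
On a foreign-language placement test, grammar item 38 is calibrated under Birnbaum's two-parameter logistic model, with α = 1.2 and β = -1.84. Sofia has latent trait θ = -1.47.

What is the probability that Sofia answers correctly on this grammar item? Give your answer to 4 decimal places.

0.6092

P(θ) = 1 / (1 + exp(−α(θ − β)))
Exponent: 1.2 × (-1.47 − (-1.84)) = 0.4440
1/(1 + e^{-0.4440}) = 0.6092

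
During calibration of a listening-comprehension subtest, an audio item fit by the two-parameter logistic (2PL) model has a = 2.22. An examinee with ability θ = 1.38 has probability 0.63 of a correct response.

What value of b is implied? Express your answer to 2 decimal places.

1.14

P(θ) = 1 / (1 + exp(−a(θ − b)))
logit(0.63) = ln(0.63/0.37) = 0.5322
b = θ − logit/(a) = 1.38 − 0.5322/2.2200 = 1.1403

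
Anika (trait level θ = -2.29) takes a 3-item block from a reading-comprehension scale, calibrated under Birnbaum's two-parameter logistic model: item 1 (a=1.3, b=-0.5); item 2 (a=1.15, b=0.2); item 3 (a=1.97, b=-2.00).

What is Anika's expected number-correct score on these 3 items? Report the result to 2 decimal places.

P(θ) = 1 / (1 + exp(−a(θ − b)))
P_1 = 1/(1+e^{2.3270}) = 0.0889
P_2 = 1/(1+e^{2.8635}) = 0.0540
P_3 = 1/(1+e^{0.5713}) = 0.3609
E[score] = 0.0889 + 0.0540 + 0.3609 = 0.5038

0.50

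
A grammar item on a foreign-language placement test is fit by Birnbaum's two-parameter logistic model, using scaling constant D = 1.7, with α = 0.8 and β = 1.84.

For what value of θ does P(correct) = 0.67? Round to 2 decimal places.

2.36

P(θ) = 1 / (1 + exp(−D·α(θ − β)))
logit = ln(0.6700/0.3300) = 0.7082
θ = β + logit/(1.7·α) = 1.84 + 0.7082/1.3600 = 2.3607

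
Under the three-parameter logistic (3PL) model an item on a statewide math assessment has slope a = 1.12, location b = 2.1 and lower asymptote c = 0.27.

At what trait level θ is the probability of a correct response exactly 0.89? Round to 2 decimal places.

P(θ) = c + (1 − c) · 1 / (1 + exp(−a(θ − b)))
Remove guessing floor: (0.89 − 0.27)/(1 − 0.27) = 0.8493
logit = ln(0.8493/0.1507) = 1.7292
θ = b + logit/(a) = 2.1 + 1.7292/1.1200 = 3.6440

3.64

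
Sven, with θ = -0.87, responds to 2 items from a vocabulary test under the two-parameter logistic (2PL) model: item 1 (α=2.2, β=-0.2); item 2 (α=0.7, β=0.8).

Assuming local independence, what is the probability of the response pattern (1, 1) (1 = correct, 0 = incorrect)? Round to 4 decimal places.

P(θ) = 1 / (1 + exp(−α(θ − β)))
P_1 = 1/(1+e^{1.4740}) = 0.1863
P_2 = 1/(1+e^{1.1690}) = 0.2370
L = P_1 × P_2 = 0.1863 × 0.2370 = 0.04417

0.0442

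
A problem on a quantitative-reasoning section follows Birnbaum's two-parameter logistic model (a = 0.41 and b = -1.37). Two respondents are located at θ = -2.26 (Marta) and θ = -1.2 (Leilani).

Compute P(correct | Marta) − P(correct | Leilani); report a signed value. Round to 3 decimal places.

P(θ) = 1 / (1 + exp(−a(θ − b)))
P(Marta) = 0.4098  [exponent -0.3649]
P(Leilani) = 0.5174  [exponent 0.0697]
Difference = 0.4098 − 0.5174 = -0.1076

-0.108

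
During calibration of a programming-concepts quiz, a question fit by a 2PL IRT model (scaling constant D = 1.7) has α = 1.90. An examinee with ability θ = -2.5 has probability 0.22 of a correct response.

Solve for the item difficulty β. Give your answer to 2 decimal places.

P(θ) = 1 / (1 + exp(−D·α(θ − β)))
logit(0.22) = ln(0.22/0.78) = -1.2657
β = θ − logit/(1.7·α) = -2.5 − (-1.2657)/3.2300 = -2.1082

-2.11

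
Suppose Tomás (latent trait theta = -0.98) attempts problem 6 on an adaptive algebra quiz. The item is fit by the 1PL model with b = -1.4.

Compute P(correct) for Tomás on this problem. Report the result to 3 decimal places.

P(theta) = 1 / (1 + exp(−(theta − b)))
Exponent: (-0.98 − (-1.4)) = 0.4200
1/(1 + e^{-0.4200}) = 0.6035
P = 0.6035

0.603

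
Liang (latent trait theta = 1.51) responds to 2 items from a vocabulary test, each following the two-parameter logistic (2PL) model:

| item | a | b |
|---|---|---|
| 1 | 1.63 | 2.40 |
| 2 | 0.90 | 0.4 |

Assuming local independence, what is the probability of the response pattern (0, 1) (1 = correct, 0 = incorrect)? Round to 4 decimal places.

0.5921

P(theta) = 1 / (1 + exp(−a(theta − b)))
P_1 = 1/(1+e^{1.4507}) = 0.1899
P_2 = 1/(1+e^{-0.9990}) = 0.7309
L = (1−P_1) × P_2 = 0.8101 × 0.7309 = 0.59208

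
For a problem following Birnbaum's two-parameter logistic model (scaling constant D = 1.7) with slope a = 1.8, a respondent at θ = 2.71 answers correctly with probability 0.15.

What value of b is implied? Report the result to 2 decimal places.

P(θ) = 1 / (1 + exp(−D·a(θ − b)))
logit(0.15) = ln(0.15/0.85) = -1.7346
b = θ − logit/(1.7·a) = 2.71 − (-1.7346)/3.0600 = 3.2769

3.28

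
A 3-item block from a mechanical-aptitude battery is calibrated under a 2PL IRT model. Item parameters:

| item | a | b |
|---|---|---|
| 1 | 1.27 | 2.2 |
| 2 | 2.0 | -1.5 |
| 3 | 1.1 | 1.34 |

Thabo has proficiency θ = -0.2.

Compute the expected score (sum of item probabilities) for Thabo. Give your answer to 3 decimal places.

1.131

P(θ) = 1 / (1 + exp(−a(θ − b)))
P_1 = 1/(1+e^{3.0480}) = 0.0453
P_2 = 1/(1+e^{-2.6000}) = 0.9309
P_3 = 1/(1+e^{1.6940}) = 0.1553
E[score] = 0.0453 + 0.9309 + 0.1553 = 1.1314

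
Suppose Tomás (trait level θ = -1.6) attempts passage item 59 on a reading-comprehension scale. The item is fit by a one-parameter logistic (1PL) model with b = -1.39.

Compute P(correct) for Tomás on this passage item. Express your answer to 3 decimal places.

P(θ) = 1 / (1 + exp(−(θ − b)))
Exponent: (-1.6 − (-1.39)) = -0.2100
1/(1 + e^{0.2100}) = 0.4477
P = 0.4477

0.448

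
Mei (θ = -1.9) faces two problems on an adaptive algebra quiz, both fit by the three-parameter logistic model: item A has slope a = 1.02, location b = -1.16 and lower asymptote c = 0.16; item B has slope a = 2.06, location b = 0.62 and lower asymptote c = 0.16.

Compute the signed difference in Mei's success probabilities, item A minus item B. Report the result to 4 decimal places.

0.2640

P(θ) = c + (1 − c) · 1 / (1 + exp(−a(θ − b)))
P_A = 0.4286
P_B = 0.1646
P_A − P_B = 0.2640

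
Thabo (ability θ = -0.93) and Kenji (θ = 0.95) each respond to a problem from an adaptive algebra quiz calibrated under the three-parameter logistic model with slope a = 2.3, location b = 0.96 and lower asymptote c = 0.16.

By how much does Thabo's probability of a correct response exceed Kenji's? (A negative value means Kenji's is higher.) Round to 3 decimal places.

-0.404

P(θ) = c + (1 − c) · 1 / (1 + exp(−a(θ − b)))
P(Thabo) = 0.1707  [exponent -4.3470]
P(Kenji) = 0.5752  [exponent -0.0230]
Difference = 0.1707 − 0.5752 = -0.4044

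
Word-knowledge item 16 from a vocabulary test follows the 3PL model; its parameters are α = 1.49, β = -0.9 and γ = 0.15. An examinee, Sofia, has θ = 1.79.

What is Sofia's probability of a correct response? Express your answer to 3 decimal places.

P(θ) = γ + (1 − γ) · 1 / (1 + exp(−α(θ − β)))
Exponent: 1.49 × (1.79 − (-0.9)) = 4.0081
1/(1 + e^{-4.0081}) = 0.9822
P = 0.15 + 0.85 × 0.9822 = 0.9848

0.985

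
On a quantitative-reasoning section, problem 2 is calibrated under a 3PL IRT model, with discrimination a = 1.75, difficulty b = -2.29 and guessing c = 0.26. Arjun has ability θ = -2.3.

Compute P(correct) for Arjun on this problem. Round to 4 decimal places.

P(θ) = c + (1 − c) · 1 / (1 + exp(−a(θ − b)))
Exponent: 1.75 × (-2.3 − (-2.29)) = -0.0175
1/(1 + e^{0.0175}) = 0.4956
P = 0.26 + 0.74 × 0.4956 = 0.6268

0.6268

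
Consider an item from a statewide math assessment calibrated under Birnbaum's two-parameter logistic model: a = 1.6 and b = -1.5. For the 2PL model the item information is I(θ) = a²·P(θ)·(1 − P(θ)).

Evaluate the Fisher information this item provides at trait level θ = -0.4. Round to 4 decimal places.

0.3206

P = 1/(1+e^{-1.7600}) = 0.8532
P(1−P) = 0.8532 × 0.1468 = 0.1252
I = a² × P(1−P) = 1.6² × 0.1252 = 0.32062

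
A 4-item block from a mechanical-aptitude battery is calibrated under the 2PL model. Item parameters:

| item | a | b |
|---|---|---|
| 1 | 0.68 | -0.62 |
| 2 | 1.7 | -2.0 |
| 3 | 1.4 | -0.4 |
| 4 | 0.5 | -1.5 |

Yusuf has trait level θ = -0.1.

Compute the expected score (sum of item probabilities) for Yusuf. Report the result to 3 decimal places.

P(θ) = 1 / (1 + exp(−a(θ − b)))
P_1 = 1/(1+e^{-0.3536}) = 0.5875
P_2 = 1/(1+e^{-3.2300}) = 0.9619
P_3 = 1/(1+e^{-0.4200}) = 0.6035
P_4 = 1/(1+e^{-0.7000}) = 0.6682
E[score] = 0.5875 + 0.9619 + 0.6035 + 0.6682 = 2.8211

2.821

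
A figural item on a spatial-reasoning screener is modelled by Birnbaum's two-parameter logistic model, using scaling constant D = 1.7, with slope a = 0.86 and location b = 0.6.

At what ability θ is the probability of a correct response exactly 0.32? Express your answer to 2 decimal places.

P(θ) = 1 / (1 + exp(−D·a(θ − b)))
logit = ln(0.3200/0.6800) = -0.7538
θ = b + logit/(1.7·a) = 0.6 + (-0.7538)/1.4620 = 0.0844

0.08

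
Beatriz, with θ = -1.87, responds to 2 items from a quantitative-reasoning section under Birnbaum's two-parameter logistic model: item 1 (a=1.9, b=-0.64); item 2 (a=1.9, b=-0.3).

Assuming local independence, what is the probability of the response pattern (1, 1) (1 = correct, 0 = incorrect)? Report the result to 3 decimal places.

P(θ) = 1 / (1 + exp(−a(θ − b)))
P_1 = 1/(1+e^{2.3370}) = 0.0881
P_2 = 1/(1+e^{2.9830}) = 0.0482
L = P_1 × P_2 = 0.0881 × 0.0482 = 0.00425

0.004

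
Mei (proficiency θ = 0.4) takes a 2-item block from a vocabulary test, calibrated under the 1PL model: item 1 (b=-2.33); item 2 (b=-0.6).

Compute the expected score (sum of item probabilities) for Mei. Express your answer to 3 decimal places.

P(θ) = 1 / (1 + exp(−(θ − b)))
P_1 = 1/(1+e^{-2.7300}) = 0.9388
P_2 = 1/(1+e^{-1.0000}) = 0.7311
E[score] = 0.9388 + 0.7311 = 1.6698

1.670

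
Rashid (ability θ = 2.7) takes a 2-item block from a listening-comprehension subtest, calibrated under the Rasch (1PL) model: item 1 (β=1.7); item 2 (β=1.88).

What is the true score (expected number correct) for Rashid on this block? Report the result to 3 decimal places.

P(θ) = 1 / (1 + exp(−(θ − β)))
P_1 = 1/(1+e^{-1.0000}) = 0.7311
P_2 = 1/(1+e^{-0.8200}) = 0.6942
E[score] = 0.7311 + 0.6942 = 1.4253

1.425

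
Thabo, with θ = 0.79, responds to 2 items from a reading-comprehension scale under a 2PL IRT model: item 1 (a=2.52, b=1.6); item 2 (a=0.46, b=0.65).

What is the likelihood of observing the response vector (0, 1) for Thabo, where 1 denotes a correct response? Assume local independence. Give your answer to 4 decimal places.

P(θ) = 1 / (1 + exp(−a(θ − b)))
P_1 = 1/(1+e^{2.0412}) = 0.1149
P_2 = 1/(1+e^{-0.0644}) = 0.5161
L = (1−P_1) × P_2 = 0.8851 × 0.5161 = 0.45677

0.4568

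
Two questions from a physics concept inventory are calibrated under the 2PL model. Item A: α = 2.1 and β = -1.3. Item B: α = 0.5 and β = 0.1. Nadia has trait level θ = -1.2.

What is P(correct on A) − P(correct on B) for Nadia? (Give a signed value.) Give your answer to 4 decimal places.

P(θ) = 1 / (1 + exp(−α(θ − β)))
P_A = 0.5523
P_B = 0.3430
P_A − P_B = 0.2093

0.2093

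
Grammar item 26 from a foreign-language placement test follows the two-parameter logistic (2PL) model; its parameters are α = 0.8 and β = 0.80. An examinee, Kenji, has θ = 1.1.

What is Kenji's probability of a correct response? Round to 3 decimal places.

P(θ) = 1 / (1 + exp(−α(θ − β)))
Exponent: 0.8 × (1.1 − 0.80) = 0.2400
1/(1 + e^{-0.2400}) = 0.5597

0.560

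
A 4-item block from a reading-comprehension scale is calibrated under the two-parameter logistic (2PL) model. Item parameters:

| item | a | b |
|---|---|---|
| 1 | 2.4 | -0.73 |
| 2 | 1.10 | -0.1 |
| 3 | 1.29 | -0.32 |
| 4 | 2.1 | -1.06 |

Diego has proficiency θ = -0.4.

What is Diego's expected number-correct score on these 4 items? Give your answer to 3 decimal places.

2.381

P(θ) = 1 / (1 + exp(−a(θ − b)))
P_1 = 1/(1+e^{-0.7920}) = 0.6883
P_2 = 1/(1+e^{0.3300}) = 0.4182
P_3 = 1/(1+e^{0.1032}) = 0.4742
P_4 = 1/(1+e^{-1.3860}) = 0.8000
E[score] = 0.6883 + 0.4182 + 0.4742 + 0.8000 = 2.3807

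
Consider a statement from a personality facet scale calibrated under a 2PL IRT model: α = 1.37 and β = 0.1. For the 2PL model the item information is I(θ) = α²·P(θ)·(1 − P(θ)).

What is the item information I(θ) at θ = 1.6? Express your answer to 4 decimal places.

0.1889

P = 1/(1+e^{-2.0550}) = 0.8865
P(1−P) = 0.8865 × 0.1135 = 0.1007
I = α² × P(1−P) = 1.37² × 0.1007 = 0.18892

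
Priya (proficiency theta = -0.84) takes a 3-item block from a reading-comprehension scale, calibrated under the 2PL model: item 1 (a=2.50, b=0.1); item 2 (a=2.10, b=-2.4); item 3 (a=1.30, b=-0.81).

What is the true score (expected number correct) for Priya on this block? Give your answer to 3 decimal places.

1.541

P(theta) = 1 / (1 + exp(−a(theta − b)))
P_1 = 1/(1+e^{2.3500}) = 0.0871
P_2 = 1/(1+e^{-3.2760}) = 0.9636
P_3 = 1/(1+e^{0.0390}) = 0.4903
E[score] = 0.0871 + 0.9636 + 0.4903 = 1.5409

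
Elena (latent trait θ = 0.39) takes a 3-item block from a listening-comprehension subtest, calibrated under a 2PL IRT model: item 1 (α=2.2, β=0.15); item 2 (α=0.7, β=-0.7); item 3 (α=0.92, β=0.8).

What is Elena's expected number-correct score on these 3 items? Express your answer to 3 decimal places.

P(θ) = 1 / (1 + exp(−α(θ − β)))
P_1 = 1/(1+e^{-0.5280}) = 0.6290
P_2 = 1/(1+e^{-0.7630}) = 0.6820
P_3 = 1/(1+e^{0.3772}) = 0.4068
E[score] = 0.6290 + 0.6820 + 0.4068 = 1.7178

1.718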